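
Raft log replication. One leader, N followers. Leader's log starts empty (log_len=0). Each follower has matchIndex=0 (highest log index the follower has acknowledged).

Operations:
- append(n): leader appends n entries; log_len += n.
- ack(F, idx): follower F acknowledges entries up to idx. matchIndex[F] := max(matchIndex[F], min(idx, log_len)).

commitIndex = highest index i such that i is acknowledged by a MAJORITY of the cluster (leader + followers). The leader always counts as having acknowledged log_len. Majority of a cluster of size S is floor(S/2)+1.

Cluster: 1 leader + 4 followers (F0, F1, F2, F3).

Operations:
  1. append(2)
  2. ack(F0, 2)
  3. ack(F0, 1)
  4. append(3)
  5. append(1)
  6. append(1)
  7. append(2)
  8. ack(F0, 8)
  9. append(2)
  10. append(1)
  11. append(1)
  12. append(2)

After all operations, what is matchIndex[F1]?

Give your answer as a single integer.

Answer: 0

Derivation:
Op 1: append 2 -> log_len=2
Op 2: F0 acks idx 2 -> match: F0=2 F1=0 F2=0 F3=0; commitIndex=0
Op 3: F0 acks idx 1 -> match: F0=2 F1=0 F2=0 F3=0; commitIndex=0
Op 4: append 3 -> log_len=5
Op 5: append 1 -> log_len=6
Op 6: append 1 -> log_len=7
Op 7: append 2 -> log_len=9
Op 8: F0 acks idx 8 -> match: F0=8 F1=0 F2=0 F3=0; commitIndex=0
Op 9: append 2 -> log_len=11
Op 10: append 1 -> log_len=12
Op 11: append 1 -> log_len=13
Op 12: append 2 -> log_len=15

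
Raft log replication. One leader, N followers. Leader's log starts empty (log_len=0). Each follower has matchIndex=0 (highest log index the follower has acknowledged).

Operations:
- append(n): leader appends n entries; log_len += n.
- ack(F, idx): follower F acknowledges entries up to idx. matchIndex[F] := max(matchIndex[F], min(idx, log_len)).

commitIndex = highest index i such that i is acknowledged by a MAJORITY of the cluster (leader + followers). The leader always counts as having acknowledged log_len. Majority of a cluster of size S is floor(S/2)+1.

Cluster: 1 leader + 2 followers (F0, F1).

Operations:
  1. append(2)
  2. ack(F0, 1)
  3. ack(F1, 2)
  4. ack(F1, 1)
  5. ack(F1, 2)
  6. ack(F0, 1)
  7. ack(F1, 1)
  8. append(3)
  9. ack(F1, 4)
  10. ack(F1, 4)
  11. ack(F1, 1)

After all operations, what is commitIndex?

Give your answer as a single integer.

Op 1: append 2 -> log_len=2
Op 2: F0 acks idx 1 -> match: F0=1 F1=0; commitIndex=1
Op 3: F1 acks idx 2 -> match: F0=1 F1=2; commitIndex=2
Op 4: F1 acks idx 1 -> match: F0=1 F1=2; commitIndex=2
Op 5: F1 acks idx 2 -> match: F0=1 F1=2; commitIndex=2
Op 6: F0 acks idx 1 -> match: F0=1 F1=2; commitIndex=2
Op 7: F1 acks idx 1 -> match: F0=1 F1=2; commitIndex=2
Op 8: append 3 -> log_len=5
Op 9: F1 acks idx 4 -> match: F0=1 F1=4; commitIndex=4
Op 10: F1 acks idx 4 -> match: F0=1 F1=4; commitIndex=4
Op 11: F1 acks idx 1 -> match: F0=1 F1=4; commitIndex=4

Answer: 4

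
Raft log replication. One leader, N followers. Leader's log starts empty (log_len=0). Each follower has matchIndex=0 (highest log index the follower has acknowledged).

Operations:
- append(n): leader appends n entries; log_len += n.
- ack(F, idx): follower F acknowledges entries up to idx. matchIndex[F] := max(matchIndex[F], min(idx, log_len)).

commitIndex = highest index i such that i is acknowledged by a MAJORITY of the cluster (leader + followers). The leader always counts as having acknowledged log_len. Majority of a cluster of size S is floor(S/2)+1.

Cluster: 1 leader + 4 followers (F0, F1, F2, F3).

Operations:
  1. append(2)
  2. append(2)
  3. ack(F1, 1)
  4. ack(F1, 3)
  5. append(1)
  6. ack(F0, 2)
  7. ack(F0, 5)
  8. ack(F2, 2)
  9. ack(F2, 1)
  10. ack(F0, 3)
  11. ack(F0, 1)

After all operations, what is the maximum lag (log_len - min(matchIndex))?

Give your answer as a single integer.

Op 1: append 2 -> log_len=2
Op 2: append 2 -> log_len=4
Op 3: F1 acks idx 1 -> match: F0=0 F1=1 F2=0 F3=0; commitIndex=0
Op 4: F1 acks idx 3 -> match: F0=0 F1=3 F2=0 F3=0; commitIndex=0
Op 5: append 1 -> log_len=5
Op 6: F0 acks idx 2 -> match: F0=2 F1=3 F2=0 F3=0; commitIndex=2
Op 7: F0 acks idx 5 -> match: F0=5 F1=3 F2=0 F3=0; commitIndex=3
Op 8: F2 acks idx 2 -> match: F0=5 F1=3 F2=2 F3=0; commitIndex=3
Op 9: F2 acks idx 1 -> match: F0=5 F1=3 F2=2 F3=0; commitIndex=3
Op 10: F0 acks idx 3 -> match: F0=5 F1=3 F2=2 F3=0; commitIndex=3
Op 11: F0 acks idx 1 -> match: F0=5 F1=3 F2=2 F3=0; commitIndex=3

Answer: 5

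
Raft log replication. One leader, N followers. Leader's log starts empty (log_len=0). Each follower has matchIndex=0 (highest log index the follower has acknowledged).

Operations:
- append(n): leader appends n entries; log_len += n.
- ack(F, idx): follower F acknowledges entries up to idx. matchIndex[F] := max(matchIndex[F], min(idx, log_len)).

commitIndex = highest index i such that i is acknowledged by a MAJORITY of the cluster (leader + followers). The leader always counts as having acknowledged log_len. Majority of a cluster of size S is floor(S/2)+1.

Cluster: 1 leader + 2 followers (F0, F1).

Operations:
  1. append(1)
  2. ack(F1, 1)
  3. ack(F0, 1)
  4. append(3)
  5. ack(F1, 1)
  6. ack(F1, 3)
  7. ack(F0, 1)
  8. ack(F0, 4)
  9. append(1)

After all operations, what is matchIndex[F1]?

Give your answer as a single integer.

Answer: 3

Derivation:
Op 1: append 1 -> log_len=1
Op 2: F1 acks idx 1 -> match: F0=0 F1=1; commitIndex=1
Op 3: F0 acks idx 1 -> match: F0=1 F1=1; commitIndex=1
Op 4: append 3 -> log_len=4
Op 5: F1 acks idx 1 -> match: F0=1 F1=1; commitIndex=1
Op 6: F1 acks idx 3 -> match: F0=1 F1=3; commitIndex=3
Op 7: F0 acks idx 1 -> match: F0=1 F1=3; commitIndex=3
Op 8: F0 acks idx 4 -> match: F0=4 F1=3; commitIndex=4
Op 9: append 1 -> log_len=5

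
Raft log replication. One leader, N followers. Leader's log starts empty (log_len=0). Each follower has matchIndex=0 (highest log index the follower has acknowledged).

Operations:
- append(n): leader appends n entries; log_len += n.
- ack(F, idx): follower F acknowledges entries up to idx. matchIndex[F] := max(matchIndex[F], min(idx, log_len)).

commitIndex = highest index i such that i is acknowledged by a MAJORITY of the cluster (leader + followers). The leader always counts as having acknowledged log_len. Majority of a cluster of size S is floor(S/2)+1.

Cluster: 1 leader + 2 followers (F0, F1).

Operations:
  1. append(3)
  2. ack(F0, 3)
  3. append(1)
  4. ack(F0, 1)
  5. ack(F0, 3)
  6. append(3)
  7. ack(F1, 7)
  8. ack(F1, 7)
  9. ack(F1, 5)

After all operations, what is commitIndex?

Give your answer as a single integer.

Op 1: append 3 -> log_len=3
Op 2: F0 acks idx 3 -> match: F0=3 F1=0; commitIndex=3
Op 3: append 1 -> log_len=4
Op 4: F0 acks idx 1 -> match: F0=3 F1=0; commitIndex=3
Op 5: F0 acks idx 3 -> match: F0=3 F1=0; commitIndex=3
Op 6: append 3 -> log_len=7
Op 7: F1 acks idx 7 -> match: F0=3 F1=7; commitIndex=7
Op 8: F1 acks idx 7 -> match: F0=3 F1=7; commitIndex=7
Op 9: F1 acks idx 5 -> match: F0=3 F1=7; commitIndex=7

Answer: 7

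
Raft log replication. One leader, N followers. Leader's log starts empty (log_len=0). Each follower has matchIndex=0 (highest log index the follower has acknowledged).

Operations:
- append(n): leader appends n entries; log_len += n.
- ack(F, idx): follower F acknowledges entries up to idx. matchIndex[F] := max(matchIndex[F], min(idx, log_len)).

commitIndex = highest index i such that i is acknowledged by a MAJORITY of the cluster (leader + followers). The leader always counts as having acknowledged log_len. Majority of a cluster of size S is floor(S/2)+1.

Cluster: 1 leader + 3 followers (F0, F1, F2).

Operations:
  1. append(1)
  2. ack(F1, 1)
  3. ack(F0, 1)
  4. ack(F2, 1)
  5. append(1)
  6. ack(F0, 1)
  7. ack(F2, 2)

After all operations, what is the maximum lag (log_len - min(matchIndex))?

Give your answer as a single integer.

Op 1: append 1 -> log_len=1
Op 2: F1 acks idx 1 -> match: F0=0 F1=1 F2=0; commitIndex=0
Op 3: F0 acks idx 1 -> match: F0=1 F1=1 F2=0; commitIndex=1
Op 4: F2 acks idx 1 -> match: F0=1 F1=1 F2=1; commitIndex=1
Op 5: append 1 -> log_len=2
Op 6: F0 acks idx 1 -> match: F0=1 F1=1 F2=1; commitIndex=1
Op 7: F2 acks idx 2 -> match: F0=1 F1=1 F2=2; commitIndex=1

Answer: 1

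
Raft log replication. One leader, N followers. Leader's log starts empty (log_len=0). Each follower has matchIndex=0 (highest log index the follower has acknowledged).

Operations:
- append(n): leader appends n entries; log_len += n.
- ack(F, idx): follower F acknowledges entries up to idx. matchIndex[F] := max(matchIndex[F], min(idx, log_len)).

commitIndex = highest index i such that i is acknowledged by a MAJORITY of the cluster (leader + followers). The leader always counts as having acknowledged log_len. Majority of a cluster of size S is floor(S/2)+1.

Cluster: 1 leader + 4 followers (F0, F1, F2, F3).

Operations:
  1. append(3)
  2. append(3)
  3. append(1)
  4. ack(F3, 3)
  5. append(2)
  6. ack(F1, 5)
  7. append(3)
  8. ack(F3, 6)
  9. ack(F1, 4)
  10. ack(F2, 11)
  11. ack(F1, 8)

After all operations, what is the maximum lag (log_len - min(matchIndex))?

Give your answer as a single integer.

Op 1: append 3 -> log_len=3
Op 2: append 3 -> log_len=6
Op 3: append 1 -> log_len=7
Op 4: F3 acks idx 3 -> match: F0=0 F1=0 F2=0 F3=3; commitIndex=0
Op 5: append 2 -> log_len=9
Op 6: F1 acks idx 5 -> match: F0=0 F1=5 F2=0 F3=3; commitIndex=3
Op 7: append 3 -> log_len=12
Op 8: F3 acks idx 6 -> match: F0=0 F1=5 F2=0 F3=6; commitIndex=5
Op 9: F1 acks idx 4 -> match: F0=0 F1=5 F2=0 F3=6; commitIndex=5
Op 10: F2 acks idx 11 -> match: F0=0 F1=5 F2=11 F3=6; commitIndex=6
Op 11: F1 acks idx 8 -> match: F0=0 F1=8 F2=11 F3=6; commitIndex=8

Answer: 12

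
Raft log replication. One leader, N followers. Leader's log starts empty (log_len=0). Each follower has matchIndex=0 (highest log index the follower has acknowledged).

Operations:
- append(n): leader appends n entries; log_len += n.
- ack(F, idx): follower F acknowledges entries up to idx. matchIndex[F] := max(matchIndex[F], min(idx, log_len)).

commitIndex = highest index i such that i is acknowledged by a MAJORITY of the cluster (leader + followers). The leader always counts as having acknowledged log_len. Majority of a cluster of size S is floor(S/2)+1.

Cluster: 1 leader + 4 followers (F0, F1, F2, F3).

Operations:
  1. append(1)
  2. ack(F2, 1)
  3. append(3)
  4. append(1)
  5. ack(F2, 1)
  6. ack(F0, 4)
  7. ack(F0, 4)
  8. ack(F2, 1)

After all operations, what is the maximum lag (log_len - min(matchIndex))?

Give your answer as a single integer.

Answer: 5

Derivation:
Op 1: append 1 -> log_len=1
Op 2: F2 acks idx 1 -> match: F0=0 F1=0 F2=1 F3=0; commitIndex=0
Op 3: append 3 -> log_len=4
Op 4: append 1 -> log_len=5
Op 5: F2 acks idx 1 -> match: F0=0 F1=0 F2=1 F3=0; commitIndex=0
Op 6: F0 acks idx 4 -> match: F0=4 F1=0 F2=1 F3=0; commitIndex=1
Op 7: F0 acks idx 4 -> match: F0=4 F1=0 F2=1 F3=0; commitIndex=1
Op 8: F2 acks idx 1 -> match: F0=4 F1=0 F2=1 F3=0; commitIndex=1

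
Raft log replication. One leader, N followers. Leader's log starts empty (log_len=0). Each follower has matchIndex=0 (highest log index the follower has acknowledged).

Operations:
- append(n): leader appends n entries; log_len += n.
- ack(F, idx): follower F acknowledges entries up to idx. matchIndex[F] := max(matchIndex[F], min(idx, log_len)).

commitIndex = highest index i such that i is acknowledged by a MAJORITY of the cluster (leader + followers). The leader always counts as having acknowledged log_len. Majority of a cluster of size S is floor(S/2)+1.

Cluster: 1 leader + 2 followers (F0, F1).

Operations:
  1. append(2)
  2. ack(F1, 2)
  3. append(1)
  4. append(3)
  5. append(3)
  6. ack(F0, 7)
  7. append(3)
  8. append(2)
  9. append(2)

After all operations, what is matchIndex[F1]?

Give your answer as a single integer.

Op 1: append 2 -> log_len=2
Op 2: F1 acks idx 2 -> match: F0=0 F1=2; commitIndex=2
Op 3: append 1 -> log_len=3
Op 4: append 3 -> log_len=6
Op 5: append 3 -> log_len=9
Op 6: F0 acks idx 7 -> match: F0=7 F1=2; commitIndex=7
Op 7: append 3 -> log_len=12
Op 8: append 2 -> log_len=14
Op 9: append 2 -> log_len=16

Answer: 2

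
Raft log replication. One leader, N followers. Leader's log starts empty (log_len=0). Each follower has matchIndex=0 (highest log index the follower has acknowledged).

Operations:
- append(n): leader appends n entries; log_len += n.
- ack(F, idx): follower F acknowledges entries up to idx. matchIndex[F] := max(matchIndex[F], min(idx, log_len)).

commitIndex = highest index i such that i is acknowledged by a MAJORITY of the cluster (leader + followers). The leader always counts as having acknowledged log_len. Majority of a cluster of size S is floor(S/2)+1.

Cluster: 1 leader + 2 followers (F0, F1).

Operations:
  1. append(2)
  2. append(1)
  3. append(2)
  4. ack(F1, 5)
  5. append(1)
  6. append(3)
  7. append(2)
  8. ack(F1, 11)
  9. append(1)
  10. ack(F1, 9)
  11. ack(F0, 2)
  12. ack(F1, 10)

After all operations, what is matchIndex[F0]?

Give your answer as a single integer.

Op 1: append 2 -> log_len=2
Op 2: append 1 -> log_len=3
Op 3: append 2 -> log_len=5
Op 4: F1 acks idx 5 -> match: F0=0 F1=5; commitIndex=5
Op 5: append 1 -> log_len=6
Op 6: append 3 -> log_len=9
Op 7: append 2 -> log_len=11
Op 8: F1 acks idx 11 -> match: F0=0 F1=11; commitIndex=11
Op 9: append 1 -> log_len=12
Op 10: F1 acks idx 9 -> match: F0=0 F1=11; commitIndex=11
Op 11: F0 acks idx 2 -> match: F0=2 F1=11; commitIndex=11
Op 12: F1 acks idx 10 -> match: F0=2 F1=11; commitIndex=11

Answer: 2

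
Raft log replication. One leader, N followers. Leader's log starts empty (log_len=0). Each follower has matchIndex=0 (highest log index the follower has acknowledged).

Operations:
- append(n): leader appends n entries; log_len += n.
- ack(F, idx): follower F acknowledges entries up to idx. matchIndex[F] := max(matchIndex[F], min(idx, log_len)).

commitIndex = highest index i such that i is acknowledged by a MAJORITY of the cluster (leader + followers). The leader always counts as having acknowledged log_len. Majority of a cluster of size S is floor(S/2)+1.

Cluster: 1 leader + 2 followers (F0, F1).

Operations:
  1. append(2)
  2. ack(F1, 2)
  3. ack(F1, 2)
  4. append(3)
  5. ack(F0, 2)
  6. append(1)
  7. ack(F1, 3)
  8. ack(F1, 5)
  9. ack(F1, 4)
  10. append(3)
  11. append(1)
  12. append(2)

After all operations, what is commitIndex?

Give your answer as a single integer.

Op 1: append 2 -> log_len=2
Op 2: F1 acks idx 2 -> match: F0=0 F1=2; commitIndex=2
Op 3: F1 acks idx 2 -> match: F0=0 F1=2; commitIndex=2
Op 4: append 3 -> log_len=5
Op 5: F0 acks idx 2 -> match: F0=2 F1=2; commitIndex=2
Op 6: append 1 -> log_len=6
Op 7: F1 acks idx 3 -> match: F0=2 F1=3; commitIndex=3
Op 8: F1 acks idx 5 -> match: F0=2 F1=5; commitIndex=5
Op 9: F1 acks idx 4 -> match: F0=2 F1=5; commitIndex=5
Op 10: append 3 -> log_len=9
Op 11: append 1 -> log_len=10
Op 12: append 2 -> log_len=12

Answer: 5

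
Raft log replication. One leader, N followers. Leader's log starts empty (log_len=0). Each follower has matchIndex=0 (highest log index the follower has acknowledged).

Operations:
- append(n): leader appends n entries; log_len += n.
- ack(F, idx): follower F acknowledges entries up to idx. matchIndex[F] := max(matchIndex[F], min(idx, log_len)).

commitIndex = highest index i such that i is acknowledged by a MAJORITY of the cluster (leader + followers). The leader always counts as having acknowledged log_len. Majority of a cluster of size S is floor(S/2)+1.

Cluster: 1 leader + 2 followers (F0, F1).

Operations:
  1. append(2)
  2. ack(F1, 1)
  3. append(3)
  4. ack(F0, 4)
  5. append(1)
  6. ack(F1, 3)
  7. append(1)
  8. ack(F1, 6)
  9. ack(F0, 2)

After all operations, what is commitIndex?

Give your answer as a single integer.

Answer: 6

Derivation:
Op 1: append 2 -> log_len=2
Op 2: F1 acks idx 1 -> match: F0=0 F1=1; commitIndex=1
Op 3: append 3 -> log_len=5
Op 4: F0 acks idx 4 -> match: F0=4 F1=1; commitIndex=4
Op 5: append 1 -> log_len=6
Op 6: F1 acks idx 3 -> match: F0=4 F1=3; commitIndex=4
Op 7: append 1 -> log_len=7
Op 8: F1 acks idx 6 -> match: F0=4 F1=6; commitIndex=6
Op 9: F0 acks idx 2 -> match: F0=4 F1=6; commitIndex=6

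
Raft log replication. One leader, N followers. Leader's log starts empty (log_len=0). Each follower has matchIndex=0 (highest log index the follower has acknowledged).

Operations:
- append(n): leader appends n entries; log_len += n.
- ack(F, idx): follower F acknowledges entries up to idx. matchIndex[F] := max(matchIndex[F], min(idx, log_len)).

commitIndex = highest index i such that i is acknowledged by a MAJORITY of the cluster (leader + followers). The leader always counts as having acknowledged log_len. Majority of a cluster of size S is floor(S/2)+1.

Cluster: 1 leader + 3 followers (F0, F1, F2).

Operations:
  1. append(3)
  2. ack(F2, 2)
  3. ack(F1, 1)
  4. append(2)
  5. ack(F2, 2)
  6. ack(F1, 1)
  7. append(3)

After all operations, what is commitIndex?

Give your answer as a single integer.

Answer: 1

Derivation:
Op 1: append 3 -> log_len=3
Op 2: F2 acks idx 2 -> match: F0=0 F1=0 F2=2; commitIndex=0
Op 3: F1 acks idx 1 -> match: F0=0 F1=1 F2=2; commitIndex=1
Op 4: append 2 -> log_len=5
Op 5: F2 acks idx 2 -> match: F0=0 F1=1 F2=2; commitIndex=1
Op 6: F1 acks idx 1 -> match: F0=0 F1=1 F2=2; commitIndex=1
Op 7: append 3 -> log_len=8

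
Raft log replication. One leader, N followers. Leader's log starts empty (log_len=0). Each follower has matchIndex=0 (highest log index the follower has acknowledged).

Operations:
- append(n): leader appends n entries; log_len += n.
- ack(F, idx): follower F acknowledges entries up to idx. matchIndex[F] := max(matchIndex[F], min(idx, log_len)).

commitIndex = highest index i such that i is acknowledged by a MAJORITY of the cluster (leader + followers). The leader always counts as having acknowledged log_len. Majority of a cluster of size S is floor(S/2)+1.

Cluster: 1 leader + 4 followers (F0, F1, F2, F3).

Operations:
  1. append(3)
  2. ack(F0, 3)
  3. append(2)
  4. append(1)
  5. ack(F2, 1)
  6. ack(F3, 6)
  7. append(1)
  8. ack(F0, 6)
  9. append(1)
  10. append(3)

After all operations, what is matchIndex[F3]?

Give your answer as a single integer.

Op 1: append 3 -> log_len=3
Op 2: F0 acks idx 3 -> match: F0=3 F1=0 F2=0 F3=0; commitIndex=0
Op 3: append 2 -> log_len=5
Op 4: append 1 -> log_len=6
Op 5: F2 acks idx 1 -> match: F0=3 F1=0 F2=1 F3=0; commitIndex=1
Op 6: F3 acks idx 6 -> match: F0=3 F1=0 F2=1 F3=6; commitIndex=3
Op 7: append 1 -> log_len=7
Op 8: F0 acks idx 6 -> match: F0=6 F1=0 F2=1 F3=6; commitIndex=6
Op 9: append 1 -> log_len=8
Op 10: append 3 -> log_len=11

Answer: 6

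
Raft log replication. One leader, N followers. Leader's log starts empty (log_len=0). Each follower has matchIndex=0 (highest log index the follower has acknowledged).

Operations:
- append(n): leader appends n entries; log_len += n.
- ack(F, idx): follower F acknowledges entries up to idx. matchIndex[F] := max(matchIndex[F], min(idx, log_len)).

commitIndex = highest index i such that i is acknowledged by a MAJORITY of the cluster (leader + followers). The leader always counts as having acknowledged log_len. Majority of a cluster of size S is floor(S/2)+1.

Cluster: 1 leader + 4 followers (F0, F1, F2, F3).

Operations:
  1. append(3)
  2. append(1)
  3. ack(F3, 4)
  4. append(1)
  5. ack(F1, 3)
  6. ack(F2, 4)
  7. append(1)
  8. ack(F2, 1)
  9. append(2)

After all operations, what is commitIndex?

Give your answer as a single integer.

Answer: 4

Derivation:
Op 1: append 3 -> log_len=3
Op 2: append 1 -> log_len=4
Op 3: F3 acks idx 4 -> match: F0=0 F1=0 F2=0 F3=4; commitIndex=0
Op 4: append 1 -> log_len=5
Op 5: F1 acks idx 3 -> match: F0=0 F1=3 F2=0 F3=4; commitIndex=3
Op 6: F2 acks idx 4 -> match: F0=0 F1=3 F2=4 F3=4; commitIndex=4
Op 7: append 1 -> log_len=6
Op 8: F2 acks idx 1 -> match: F0=0 F1=3 F2=4 F3=4; commitIndex=4
Op 9: append 2 -> log_len=8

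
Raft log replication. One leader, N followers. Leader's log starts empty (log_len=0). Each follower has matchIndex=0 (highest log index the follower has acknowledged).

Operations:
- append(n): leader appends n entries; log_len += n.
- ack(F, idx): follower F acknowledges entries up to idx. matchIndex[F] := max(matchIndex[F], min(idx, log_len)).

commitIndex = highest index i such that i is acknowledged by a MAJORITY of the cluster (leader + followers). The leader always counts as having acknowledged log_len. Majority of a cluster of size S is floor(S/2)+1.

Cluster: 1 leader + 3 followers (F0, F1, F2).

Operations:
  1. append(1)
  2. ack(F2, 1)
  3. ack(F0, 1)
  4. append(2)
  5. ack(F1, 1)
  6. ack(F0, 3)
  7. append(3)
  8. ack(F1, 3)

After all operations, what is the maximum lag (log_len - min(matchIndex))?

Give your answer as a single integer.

Answer: 5

Derivation:
Op 1: append 1 -> log_len=1
Op 2: F2 acks idx 1 -> match: F0=0 F1=0 F2=1; commitIndex=0
Op 3: F0 acks idx 1 -> match: F0=1 F1=0 F2=1; commitIndex=1
Op 4: append 2 -> log_len=3
Op 5: F1 acks idx 1 -> match: F0=1 F1=1 F2=1; commitIndex=1
Op 6: F0 acks idx 3 -> match: F0=3 F1=1 F2=1; commitIndex=1
Op 7: append 3 -> log_len=6
Op 8: F1 acks idx 3 -> match: F0=3 F1=3 F2=1; commitIndex=3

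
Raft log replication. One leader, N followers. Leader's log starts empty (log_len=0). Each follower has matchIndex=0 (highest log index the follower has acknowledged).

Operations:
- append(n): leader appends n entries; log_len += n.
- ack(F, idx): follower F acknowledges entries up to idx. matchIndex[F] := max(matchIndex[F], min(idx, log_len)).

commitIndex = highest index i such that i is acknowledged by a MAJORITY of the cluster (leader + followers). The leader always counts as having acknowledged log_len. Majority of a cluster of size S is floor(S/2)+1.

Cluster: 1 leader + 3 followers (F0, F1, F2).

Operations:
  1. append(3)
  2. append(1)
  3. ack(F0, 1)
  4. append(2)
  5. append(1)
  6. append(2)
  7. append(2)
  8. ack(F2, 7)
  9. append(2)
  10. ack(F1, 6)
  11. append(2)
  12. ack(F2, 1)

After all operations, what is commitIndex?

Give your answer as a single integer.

Answer: 6

Derivation:
Op 1: append 3 -> log_len=3
Op 2: append 1 -> log_len=4
Op 3: F0 acks idx 1 -> match: F0=1 F1=0 F2=0; commitIndex=0
Op 4: append 2 -> log_len=6
Op 5: append 1 -> log_len=7
Op 6: append 2 -> log_len=9
Op 7: append 2 -> log_len=11
Op 8: F2 acks idx 7 -> match: F0=1 F1=0 F2=7; commitIndex=1
Op 9: append 2 -> log_len=13
Op 10: F1 acks idx 6 -> match: F0=1 F1=6 F2=7; commitIndex=6
Op 11: append 2 -> log_len=15
Op 12: F2 acks idx 1 -> match: F0=1 F1=6 F2=7; commitIndex=6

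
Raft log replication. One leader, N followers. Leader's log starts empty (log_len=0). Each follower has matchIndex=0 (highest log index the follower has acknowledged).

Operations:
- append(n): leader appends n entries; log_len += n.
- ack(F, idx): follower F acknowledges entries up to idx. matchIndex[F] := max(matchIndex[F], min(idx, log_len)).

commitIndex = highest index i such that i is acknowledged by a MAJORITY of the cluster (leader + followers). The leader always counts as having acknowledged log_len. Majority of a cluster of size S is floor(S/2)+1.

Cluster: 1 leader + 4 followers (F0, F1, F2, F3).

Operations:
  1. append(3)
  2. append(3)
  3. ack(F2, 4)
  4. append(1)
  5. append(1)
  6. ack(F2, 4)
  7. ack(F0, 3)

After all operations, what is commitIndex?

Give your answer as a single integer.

Op 1: append 3 -> log_len=3
Op 2: append 3 -> log_len=6
Op 3: F2 acks idx 4 -> match: F0=0 F1=0 F2=4 F3=0; commitIndex=0
Op 4: append 1 -> log_len=7
Op 5: append 1 -> log_len=8
Op 6: F2 acks idx 4 -> match: F0=0 F1=0 F2=4 F3=0; commitIndex=0
Op 7: F0 acks idx 3 -> match: F0=3 F1=0 F2=4 F3=0; commitIndex=3

Answer: 3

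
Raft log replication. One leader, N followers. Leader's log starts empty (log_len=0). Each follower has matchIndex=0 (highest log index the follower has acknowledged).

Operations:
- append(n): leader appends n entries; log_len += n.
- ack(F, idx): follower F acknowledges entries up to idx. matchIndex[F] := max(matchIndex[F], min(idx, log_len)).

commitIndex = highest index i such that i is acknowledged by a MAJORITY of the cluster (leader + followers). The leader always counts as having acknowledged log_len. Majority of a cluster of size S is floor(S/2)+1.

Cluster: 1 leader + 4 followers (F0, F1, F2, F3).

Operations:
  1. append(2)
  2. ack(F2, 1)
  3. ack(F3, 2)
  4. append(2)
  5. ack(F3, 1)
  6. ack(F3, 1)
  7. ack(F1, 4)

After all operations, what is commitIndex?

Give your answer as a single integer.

Answer: 2

Derivation:
Op 1: append 2 -> log_len=2
Op 2: F2 acks idx 1 -> match: F0=0 F1=0 F2=1 F3=0; commitIndex=0
Op 3: F3 acks idx 2 -> match: F0=0 F1=0 F2=1 F3=2; commitIndex=1
Op 4: append 2 -> log_len=4
Op 5: F3 acks idx 1 -> match: F0=0 F1=0 F2=1 F3=2; commitIndex=1
Op 6: F3 acks idx 1 -> match: F0=0 F1=0 F2=1 F3=2; commitIndex=1
Op 7: F1 acks idx 4 -> match: F0=0 F1=4 F2=1 F3=2; commitIndex=2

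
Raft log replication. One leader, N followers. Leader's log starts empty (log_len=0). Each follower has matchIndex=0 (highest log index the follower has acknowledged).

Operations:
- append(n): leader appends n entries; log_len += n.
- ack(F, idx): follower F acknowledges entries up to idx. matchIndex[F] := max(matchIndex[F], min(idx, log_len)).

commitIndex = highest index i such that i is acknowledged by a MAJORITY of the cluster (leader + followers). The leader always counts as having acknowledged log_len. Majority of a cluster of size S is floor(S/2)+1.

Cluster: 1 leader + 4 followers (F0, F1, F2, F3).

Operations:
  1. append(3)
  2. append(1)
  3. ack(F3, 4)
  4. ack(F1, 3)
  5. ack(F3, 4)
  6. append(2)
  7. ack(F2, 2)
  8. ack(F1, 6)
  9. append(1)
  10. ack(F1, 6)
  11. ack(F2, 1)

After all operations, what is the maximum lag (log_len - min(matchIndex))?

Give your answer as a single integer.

Op 1: append 3 -> log_len=3
Op 2: append 1 -> log_len=4
Op 3: F3 acks idx 4 -> match: F0=0 F1=0 F2=0 F3=4; commitIndex=0
Op 4: F1 acks idx 3 -> match: F0=0 F1=3 F2=0 F3=4; commitIndex=3
Op 5: F3 acks idx 4 -> match: F0=0 F1=3 F2=0 F3=4; commitIndex=3
Op 6: append 2 -> log_len=6
Op 7: F2 acks idx 2 -> match: F0=0 F1=3 F2=2 F3=4; commitIndex=3
Op 8: F1 acks idx 6 -> match: F0=0 F1=6 F2=2 F3=4; commitIndex=4
Op 9: append 1 -> log_len=7
Op 10: F1 acks idx 6 -> match: F0=0 F1=6 F2=2 F3=4; commitIndex=4
Op 11: F2 acks idx 1 -> match: F0=0 F1=6 F2=2 F3=4; commitIndex=4

Answer: 7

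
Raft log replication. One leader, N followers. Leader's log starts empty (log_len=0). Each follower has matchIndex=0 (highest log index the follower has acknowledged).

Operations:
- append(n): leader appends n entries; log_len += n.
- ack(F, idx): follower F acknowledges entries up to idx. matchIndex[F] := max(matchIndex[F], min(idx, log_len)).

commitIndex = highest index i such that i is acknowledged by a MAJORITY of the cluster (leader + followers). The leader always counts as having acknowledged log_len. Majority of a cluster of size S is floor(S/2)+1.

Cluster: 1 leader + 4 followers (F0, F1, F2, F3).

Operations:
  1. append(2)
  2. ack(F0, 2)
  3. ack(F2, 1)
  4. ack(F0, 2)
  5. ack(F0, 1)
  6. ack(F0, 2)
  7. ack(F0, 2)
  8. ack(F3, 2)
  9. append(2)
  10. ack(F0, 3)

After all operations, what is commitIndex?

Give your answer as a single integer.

Op 1: append 2 -> log_len=2
Op 2: F0 acks idx 2 -> match: F0=2 F1=0 F2=0 F3=0; commitIndex=0
Op 3: F2 acks idx 1 -> match: F0=2 F1=0 F2=1 F3=0; commitIndex=1
Op 4: F0 acks idx 2 -> match: F0=2 F1=0 F2=1 F3=0; commitIndex=1
Op 5: F0 acks idx 1 -> match: F0=2 F1=0 F2=1 F3=0; commitIndex=1
Op 6: F0 acks idx 2 -> match: F0=2 F1=0 F2=1 F3=0; commitIndex=1
Op 7: F0 acks idx 2 -> match: F0=2 F1=0 F2=1 F3=0; commitIndex=1
Op 8: F3 acks idx 2 -> match: F0=2 F1=0 F2=1 F3=2; commitIndex=2
Op 9: append 2 -> log_len=4
Op 10: F0 acks idx 3 -> match: F0=3 F1=0 F2=1 F3=2; commitIndex=2

Answer: 2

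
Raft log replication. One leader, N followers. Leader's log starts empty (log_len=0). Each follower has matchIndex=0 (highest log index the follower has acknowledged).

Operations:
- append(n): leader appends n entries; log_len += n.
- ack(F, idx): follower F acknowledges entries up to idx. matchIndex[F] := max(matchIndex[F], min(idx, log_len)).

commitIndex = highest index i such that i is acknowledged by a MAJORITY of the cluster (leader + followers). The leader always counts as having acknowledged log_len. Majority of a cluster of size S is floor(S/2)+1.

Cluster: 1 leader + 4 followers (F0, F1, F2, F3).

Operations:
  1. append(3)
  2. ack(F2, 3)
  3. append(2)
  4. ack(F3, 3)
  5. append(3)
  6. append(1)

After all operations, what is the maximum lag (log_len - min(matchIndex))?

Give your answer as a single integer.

Answer: 9

Derivation:
Op 1: append 3 -> log_len=3
Op 2: F2 acks idx 3 -> match: F0=0 F1=0 F2=3 F3=0; commitIndex=0
Op 3: append 2 -> log_len=5
Op 4: F3 acks idx 3 -> match: F0=0 F1=0 F2=3 F3=3; commitIndex=3
Op 5: append 3 -> log_len=8
Op 6: append 1 -> log_len=9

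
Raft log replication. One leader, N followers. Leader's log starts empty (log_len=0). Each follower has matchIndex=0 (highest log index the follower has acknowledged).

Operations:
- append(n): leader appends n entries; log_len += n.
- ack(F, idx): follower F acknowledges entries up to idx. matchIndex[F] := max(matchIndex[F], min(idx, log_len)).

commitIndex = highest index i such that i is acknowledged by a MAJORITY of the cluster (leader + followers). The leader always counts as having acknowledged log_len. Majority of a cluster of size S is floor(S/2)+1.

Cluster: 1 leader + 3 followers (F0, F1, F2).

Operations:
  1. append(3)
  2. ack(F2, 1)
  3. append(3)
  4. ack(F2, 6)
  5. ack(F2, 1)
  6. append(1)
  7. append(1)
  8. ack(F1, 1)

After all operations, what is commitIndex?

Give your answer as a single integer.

Answer: 1

Derivation:
Op 1: append 3 -> log_len=3
Op 2: F2 acks idx 1 -> match: F0=0 F1=0 F2=1; commitIndex=0
Op 3: append 3 -> log_len=6
Op 4: F2 acks idx 6 -> match: F0=0 F1=0 F2=6; commitIndex=0
Op 5: F2 acks idx 1 -> match: F0=0 F1=0 F2=6; commitIndex=0
Op 6: append 1 -> log_len=7
Op 7: append 1 -> log_len=8
Op 8: F1 acks idx 1 -> match: F0=0 F1=1 F2=6; commitIndex=1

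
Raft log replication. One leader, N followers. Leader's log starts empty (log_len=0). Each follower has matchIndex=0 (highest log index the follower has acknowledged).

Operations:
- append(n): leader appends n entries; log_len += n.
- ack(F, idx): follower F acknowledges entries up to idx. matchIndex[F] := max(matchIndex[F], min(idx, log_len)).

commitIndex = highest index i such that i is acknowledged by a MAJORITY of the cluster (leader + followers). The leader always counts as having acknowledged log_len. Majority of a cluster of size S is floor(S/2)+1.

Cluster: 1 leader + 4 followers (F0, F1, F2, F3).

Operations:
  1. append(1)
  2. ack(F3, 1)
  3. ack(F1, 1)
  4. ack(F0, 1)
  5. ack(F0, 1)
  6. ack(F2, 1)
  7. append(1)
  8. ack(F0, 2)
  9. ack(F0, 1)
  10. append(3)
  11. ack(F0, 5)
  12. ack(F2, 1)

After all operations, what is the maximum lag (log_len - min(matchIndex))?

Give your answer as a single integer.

Answer: 4

Derivation:
Op 1: append 1 -> log_len=1
Op 2: F3 acks idx 1 -> match: F0=0 F1=0 F2=0 F3=1; commitIndex=0
Op 3: F1 acks idx 1 -> match: F0=0 F1=1 F2=0 F3=1; commitIndex=1
Op 4: F0 acks idx 1 -> match: F0=1 F1=1 F2=0 F3=1; commitIndex=1
Op 5: F0 acks idx 1 -> match: F0=1 F1=1 F2=0 F3=1; commitIndex=1
Op 6: F2 acks idx 1 -> match: F0=1 F1=1 F2=1 F3=1; commitIndex=1
Op 7: append 1 -> log_len=2
Op 8: F0 acks idx 2 -> match: F0=2 F1=1 F2=1 F3=1; commitIndex=1
Op 9: F0 acks idx 1 -> match: F0=2 F1=1 F2=1 F3=1; commitIndex=1
Op 10: append 3 -> log_len=5
Op 11: F0 acks idx 5 -> match: F0=5 F1=1 F2=1 F3=1; commitIndex=1
Op 12: F2 acks idx 1 -> match: F0=5 F1=1 F2=1 F3=1; commitIndex=1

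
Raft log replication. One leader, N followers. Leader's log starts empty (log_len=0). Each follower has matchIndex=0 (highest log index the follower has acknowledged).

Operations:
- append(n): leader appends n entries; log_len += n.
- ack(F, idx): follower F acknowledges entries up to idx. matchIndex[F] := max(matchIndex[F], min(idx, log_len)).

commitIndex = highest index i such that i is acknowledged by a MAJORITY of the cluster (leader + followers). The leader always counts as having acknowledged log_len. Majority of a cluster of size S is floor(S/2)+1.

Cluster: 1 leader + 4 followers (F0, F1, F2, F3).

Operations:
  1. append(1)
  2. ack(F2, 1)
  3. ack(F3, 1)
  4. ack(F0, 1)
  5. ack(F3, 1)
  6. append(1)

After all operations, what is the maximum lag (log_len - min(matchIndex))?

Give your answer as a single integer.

Answer: 2

Derivation:
Op 1: append 1 -> log_len=1
Op 2: F2 acks idx 1 -> match: F0=0 F1=0 F2=1 F3=0; commitIndex=0
Op 3: F3 acks idx 1 -> match: F0=0 F1=0 F2=1 F3=1; commitIndex=1
Op 4: F0 acks idx 1 -> match: F0=1 F1=0 F2=1 F3=1; commitIndex=1
Op 5: F3 acks idx 1 -> match: F0=1 F1=0 F2=1 F3=1; commitIndex=1
Op 6: append 1 -> log_len=2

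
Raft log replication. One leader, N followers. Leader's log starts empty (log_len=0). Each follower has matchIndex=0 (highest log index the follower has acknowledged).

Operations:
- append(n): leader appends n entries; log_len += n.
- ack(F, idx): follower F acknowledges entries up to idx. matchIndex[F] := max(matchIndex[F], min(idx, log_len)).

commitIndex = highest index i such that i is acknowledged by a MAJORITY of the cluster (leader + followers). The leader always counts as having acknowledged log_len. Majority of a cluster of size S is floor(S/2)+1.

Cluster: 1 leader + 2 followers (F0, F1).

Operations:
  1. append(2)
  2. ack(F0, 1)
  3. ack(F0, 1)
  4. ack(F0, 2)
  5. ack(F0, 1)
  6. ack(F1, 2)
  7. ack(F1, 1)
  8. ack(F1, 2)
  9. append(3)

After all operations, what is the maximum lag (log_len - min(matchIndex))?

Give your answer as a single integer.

Answer: 3

Derivation:
Op 1: append 2 -> log_len=2
Op 2: F0 acks idx 1 -> match: F0=1 F1=0; commitIndex=1
Op 3: F0 acks idx 1 -> match: F0=1 F1=0; commitIndex=1
Op 4: F0 acks idx 2 -> match: F0=2 F1=0; commitIndex=2
Op 5: F0 acks idx 1 -> match: F0=2 F1=0; commitIndex=2
Op 6: F1 acks idx 2 -> match: F0=2 F1=2; commitIndex=2
Op 7: F1 acks idx 1 -> match: F0=2 F1=2; commitIndex=2
Op 8: F1 acks idx 2 -> match: F0=2 F1=2; commitIndex=2
Op 9: append 3 -> log_len=5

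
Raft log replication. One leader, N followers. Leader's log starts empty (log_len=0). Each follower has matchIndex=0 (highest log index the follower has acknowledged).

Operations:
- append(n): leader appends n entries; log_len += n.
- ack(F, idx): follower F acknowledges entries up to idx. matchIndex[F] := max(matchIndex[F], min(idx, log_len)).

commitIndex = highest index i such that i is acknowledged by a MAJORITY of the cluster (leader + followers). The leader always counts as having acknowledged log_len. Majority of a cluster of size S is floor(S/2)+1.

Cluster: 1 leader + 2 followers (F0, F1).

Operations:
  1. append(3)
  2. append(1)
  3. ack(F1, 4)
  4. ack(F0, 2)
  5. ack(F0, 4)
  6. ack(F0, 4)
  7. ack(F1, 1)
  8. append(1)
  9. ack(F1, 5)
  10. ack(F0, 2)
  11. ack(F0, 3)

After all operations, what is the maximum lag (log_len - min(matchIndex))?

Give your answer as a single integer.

Answer: 1

Derivation:
Op 1: append 3 -> log_len=3
Op 2: append 1 -> log_len=4
Op 3: F1 acks idx 4 -> match: F0=0 F1=4; commitIndex=4
Op 4: F0 acks idx 2 -> match: F0=2 F1=4; commitIndex=4
Op 5: F0 acks idx 4 -> match: F0=4 F1=4; commitIndex=4
Op 6: F0 acks idx 4 -> match: F0=4 F1=4; commitIndex=4
Op 7: F1 acks idx 1 -> match: F0=4 F1=4; commitIndex=4
Op 8: append 1 -> log_len=5
Op 9: F1 acks idx 5 -> match: F0=4 F1=5; commitIndex=5
Op 10: F0 acks idx 2 -> match: F0=4 F1=5; commitIndex=5
Op 11: F0 acks idx 3 -> match: F0=4 F1=5; commitIndex=5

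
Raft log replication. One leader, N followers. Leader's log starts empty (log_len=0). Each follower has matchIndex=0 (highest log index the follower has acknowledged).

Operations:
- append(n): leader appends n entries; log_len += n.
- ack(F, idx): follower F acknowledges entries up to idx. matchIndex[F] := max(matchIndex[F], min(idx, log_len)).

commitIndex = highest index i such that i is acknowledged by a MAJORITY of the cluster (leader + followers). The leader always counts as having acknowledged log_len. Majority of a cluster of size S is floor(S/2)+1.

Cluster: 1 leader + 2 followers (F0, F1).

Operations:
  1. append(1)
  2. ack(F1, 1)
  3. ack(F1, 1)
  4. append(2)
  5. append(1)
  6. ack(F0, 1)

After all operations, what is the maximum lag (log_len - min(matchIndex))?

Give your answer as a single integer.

Op 1: append 1 -> log_len=1
Op 2: F1 acks idx 1 -> match: F0=0 F1=1; commitIndex=1
Op 3: F1 acks idx 1 -> match: F0=0 F1=1; commitIndex=1
Op 4: append 2 -> log_len=3
Op 5: append 1 -> log_len=4
Op 6: F0 acks idx 1 -> match: F0=1 F1=1; commitIndex=1

Answer: 3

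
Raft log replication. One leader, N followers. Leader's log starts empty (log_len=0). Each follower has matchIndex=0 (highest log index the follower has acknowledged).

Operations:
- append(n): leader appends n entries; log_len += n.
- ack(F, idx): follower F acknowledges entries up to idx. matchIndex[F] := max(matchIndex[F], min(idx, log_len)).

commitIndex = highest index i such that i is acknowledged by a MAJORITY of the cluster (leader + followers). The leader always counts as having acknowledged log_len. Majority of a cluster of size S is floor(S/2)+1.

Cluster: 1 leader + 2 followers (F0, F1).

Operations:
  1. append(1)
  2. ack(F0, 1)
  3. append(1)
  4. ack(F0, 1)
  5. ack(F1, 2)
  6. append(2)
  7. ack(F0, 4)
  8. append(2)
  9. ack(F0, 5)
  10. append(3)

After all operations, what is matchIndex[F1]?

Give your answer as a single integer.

Answer: 2

Derivation:
Op 1: append 1 -> log_len=1
Op 2: F0 acks idx 1 -> match: F0=1 F1=0; commitIndex=1
Op 3: append 1 -> log_len=2
Op 4: F0 acks idx 1 -> match: F0=1 F1=0; commitIndex=1
Op 5: F1 acks idx 2 -> match: F0=1 F1=2; commitIndex=2
Op 6: append 2 -> log_len=4
Op 7: F0 acks idx 4 -> match: F0=4 F1=2; commitIndex=4
Op 8: append 2 -> log_len=6
Op 9: F0 acks idx 5 -> match: F0=5 F1=2; commitIndex=5
Op 10: append 3 -> log_len=9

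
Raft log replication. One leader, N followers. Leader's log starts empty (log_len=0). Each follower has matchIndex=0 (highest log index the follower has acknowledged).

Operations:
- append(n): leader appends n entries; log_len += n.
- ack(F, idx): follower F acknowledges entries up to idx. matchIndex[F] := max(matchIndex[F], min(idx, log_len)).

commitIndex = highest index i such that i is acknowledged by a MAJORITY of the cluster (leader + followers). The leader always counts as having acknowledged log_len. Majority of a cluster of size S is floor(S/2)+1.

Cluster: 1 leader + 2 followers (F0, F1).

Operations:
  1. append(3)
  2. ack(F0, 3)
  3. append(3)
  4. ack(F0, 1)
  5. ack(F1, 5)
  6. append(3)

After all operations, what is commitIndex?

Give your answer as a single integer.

Op 1: append 3 -> log_len=3
Op 2: F0 acks idx 3 -> match: F0=3 F1=0; commitIndex=3
Op 3: append 3 -> log_len=6
Op 4: F0 acks idx 1 -> match: F0=3 F1=0; commitIndex=3
Op 5: F1 acks idx 5 -> match: F0=3 F1=5; commitIndex=5
Op 6: append 3 -> log_len=9

Answer: 5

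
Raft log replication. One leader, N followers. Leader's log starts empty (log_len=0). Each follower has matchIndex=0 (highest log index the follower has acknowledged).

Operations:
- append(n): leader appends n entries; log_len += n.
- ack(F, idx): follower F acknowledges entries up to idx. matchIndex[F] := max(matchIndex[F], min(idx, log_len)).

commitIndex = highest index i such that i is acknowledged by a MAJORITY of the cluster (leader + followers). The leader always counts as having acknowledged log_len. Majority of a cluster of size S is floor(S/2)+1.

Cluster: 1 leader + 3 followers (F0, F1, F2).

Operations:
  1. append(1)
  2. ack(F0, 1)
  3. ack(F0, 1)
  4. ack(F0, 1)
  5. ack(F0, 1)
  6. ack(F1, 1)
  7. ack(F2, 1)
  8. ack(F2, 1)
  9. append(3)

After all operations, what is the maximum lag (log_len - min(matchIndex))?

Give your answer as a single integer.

Answer: 3

Derivation:
Op 1: append 1 -> log_len=1
Op 2: F0 acks idx 1 -> match: F0=1 F1=0 F2=0; commitIndex=0
Op 3: F0 acks idx 1 -> match: F0=1 F1=0 F2=0; commitIndex=0
Op 4: F0 acks idx 1 -> match: F0=1 F1=0 F2=0; commitIndex=0
Op 5: F0 acks idx 1 -> match: F0=1 F1=0 F2=0; commitIndex=0
Op 6: F1 acks idx 1 -> match: F0=1 F1=1 F2=0; commitIndex=1
Op 7: F2 acks idx 1 -> match: F0=1 F1=1 F2=1; commitIndex=1
Op 8: F2 acks idx 1 -> match: F0=1 F1=1 F2=1; commitIndex=1
Op 9: append 3 -> log_len=4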